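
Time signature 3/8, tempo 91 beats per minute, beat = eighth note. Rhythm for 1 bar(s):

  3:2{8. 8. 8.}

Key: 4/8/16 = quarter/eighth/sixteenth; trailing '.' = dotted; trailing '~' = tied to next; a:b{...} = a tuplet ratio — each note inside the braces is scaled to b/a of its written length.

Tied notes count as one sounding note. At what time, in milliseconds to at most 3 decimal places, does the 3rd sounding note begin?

note 3 onset = 2b = 1318.681ms

1. 0.0ms @ 0 + 659.341ms (1)
2. 659.341ms @ 1 + 659.341ms (1)
3. 1318.681ms @ 2 + 659.341ms (1)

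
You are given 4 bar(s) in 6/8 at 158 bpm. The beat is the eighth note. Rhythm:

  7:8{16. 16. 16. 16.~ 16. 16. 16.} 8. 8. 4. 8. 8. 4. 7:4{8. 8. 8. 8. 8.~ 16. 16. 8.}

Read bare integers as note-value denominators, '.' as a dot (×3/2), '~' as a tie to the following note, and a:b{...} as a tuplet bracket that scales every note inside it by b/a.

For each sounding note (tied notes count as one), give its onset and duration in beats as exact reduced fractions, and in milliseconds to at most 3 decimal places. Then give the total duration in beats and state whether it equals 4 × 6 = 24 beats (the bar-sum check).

1) 0.0ms=0b +325.497ms=6/7b
2) 325.497ms=6/7b +325.497ms=6/7b
3) 650.995ms=12/7b +325.497ms=6/7b
4) 976.492ms=18/7b +650.995ms=12/7b
5) 1627.486ms=30/7b +325.497ms=6/7b
6) 1952.984ms=36/7b +325.497ms=6/7b
7) 2278.481ms=6b +569.62ms=3/2b
8) 2848.101ms=15/2b +569.62ms=3/2b
9) 3417.722ms=9b +1139.241ms=3b
10) 4556.962ms=12b +569.62ms=3/2b
11) 5126.582ms=27/2b +569.62ms=3/2b
12) 5696.203ms=15b +1139.241ms=3b
13) 6835.443ms=18b +325.497ms=6/7b
14) 7160.94ms=132/7b +325.497ms=6/7b
15) 7486.438ms=138/7b +325.497ms=6/7b
16) 7811.935ms=144/7b +325.497ms=6/7b
17) 8137.432ms=150/7b +488.246ms=9/7b
18) 8625.678ms=159/7b +162.749ms=3/7b
19) 8788.427ms=162/7b +325.497ms=6/7b
Σ=24b of 24 (158bpm 6/8) — PASS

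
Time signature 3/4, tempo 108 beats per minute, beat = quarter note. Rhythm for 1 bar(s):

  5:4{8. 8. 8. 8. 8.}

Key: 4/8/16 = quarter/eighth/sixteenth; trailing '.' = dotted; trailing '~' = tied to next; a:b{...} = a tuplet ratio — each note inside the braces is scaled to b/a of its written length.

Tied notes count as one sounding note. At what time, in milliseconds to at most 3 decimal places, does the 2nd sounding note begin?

note 2 onset = 3/5b = 333.333ms

1. 0.0ms @ 0 + 333.333ms (3/5)
2. 333.333ms @ 3/5 + 333.333ms (3/5)
3. 666.667ms @ 6/5 + 333.333ms (3/5)
4. 1000.0ms @ 9/5 + 333.333ms (3/5)
5. 1333.333ms @ 12/5 + 333.333ms (3/5)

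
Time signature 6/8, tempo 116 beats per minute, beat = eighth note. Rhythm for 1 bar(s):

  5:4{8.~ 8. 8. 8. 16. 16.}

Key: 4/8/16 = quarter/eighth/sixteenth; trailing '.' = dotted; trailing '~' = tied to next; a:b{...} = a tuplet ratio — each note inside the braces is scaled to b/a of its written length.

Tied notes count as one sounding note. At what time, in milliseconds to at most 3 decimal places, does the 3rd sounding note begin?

note 3 onset = 18/5b = 1862.069ms

1. 0.0ms @ 0 + 1241.379ms (12/5)
2. 1241.379ms @ 12/5 + 620.69ms (6/5)
3. 1862.069ms @ 18/5 + 620.69ms (6/5)
4. 2482.759ms @ 24/5 + 310.345ms (3/5)
5. 2793.103ms @ 27/5 + 310.345ms (3/5)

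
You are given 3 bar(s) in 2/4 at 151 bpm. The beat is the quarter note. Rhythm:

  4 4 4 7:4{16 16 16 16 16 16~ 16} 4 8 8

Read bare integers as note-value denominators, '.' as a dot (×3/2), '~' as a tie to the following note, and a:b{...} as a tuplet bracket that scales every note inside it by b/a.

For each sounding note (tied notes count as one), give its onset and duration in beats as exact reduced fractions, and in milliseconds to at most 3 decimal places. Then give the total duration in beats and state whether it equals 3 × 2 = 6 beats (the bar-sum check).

1) 0.0ms=0b +397.351ms=1b
2) 397.351ms=1b +397.351ms=1b
3) 794.702ms=2b +397.351ms=1b
4) 1192.053ms=3b +56.764ms=1/7b
5) 1248.817ms=22/7b +56.764ms=1/7b
6) 1305.582ms=23/7b +56.764ms=1/7b
7) 1362.346ms=24/7b +56.764ms=1/7b
8) 1419.111ms=25/7b +56.764ms=1/7b
9) 1475.875ms=26/7b +113.529ms=2/7b
10) 1589.404ms=4b +397.351ms=1b
11) 1986.755ms=5b +198.675ms=1/2b
12) 2185.43ms=11/2b +198.675ms=1/2b
Σ=6b of 6 (151bpm 2/4) — PASS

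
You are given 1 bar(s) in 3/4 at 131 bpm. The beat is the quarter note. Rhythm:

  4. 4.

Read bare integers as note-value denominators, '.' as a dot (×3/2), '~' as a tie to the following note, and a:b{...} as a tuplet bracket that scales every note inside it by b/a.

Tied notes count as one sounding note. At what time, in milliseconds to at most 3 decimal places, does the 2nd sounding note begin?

note 2 onset = 3/2b = 687.023ms

1. 0.0ms @ 0 + 687.023ms (3/2)
2. 687.023ms @ 3/2 + 687.023ms (3/2)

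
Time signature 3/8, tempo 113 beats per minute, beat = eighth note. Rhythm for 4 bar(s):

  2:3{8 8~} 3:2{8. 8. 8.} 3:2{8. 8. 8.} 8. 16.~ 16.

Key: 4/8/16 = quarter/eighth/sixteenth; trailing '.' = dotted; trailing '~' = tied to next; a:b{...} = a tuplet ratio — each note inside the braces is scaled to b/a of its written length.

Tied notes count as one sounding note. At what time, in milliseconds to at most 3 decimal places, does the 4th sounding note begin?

note 4 onset = 5b = 2654.867ms

1. 0.0ms @ 0 + 796.46ms (3/2)
2. 796.46ms @ 3/2 + 1327.434ms (5/2)
3. 2123.894ms @ 4 + 530.973ms (1)
4. 2654.867ms @ 5 + 530.973ms (1)
5. 3185.841ms @ 6 + 530.973ms (1)
6. 3716.814ms @ 7 + 530.973ms (1)
7. 4247.788ms @ 8 + 530.973ms (1)
8. 4778.761ms @ 9 + 796.46ms (3/2)
9. 5575.221ms @ 21/2 + 796.46ms (3/2)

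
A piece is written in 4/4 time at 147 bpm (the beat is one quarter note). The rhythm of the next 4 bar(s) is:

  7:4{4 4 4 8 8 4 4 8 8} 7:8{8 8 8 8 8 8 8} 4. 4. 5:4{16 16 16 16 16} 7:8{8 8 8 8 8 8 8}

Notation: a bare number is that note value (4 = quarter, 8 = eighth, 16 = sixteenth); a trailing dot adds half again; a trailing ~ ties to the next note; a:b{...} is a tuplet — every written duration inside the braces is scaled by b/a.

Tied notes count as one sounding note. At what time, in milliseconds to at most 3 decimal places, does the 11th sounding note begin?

note 11 onset = 32/7b = 1865.889ms

1. 0.0ms @ 0 + 233.236ms (4/7)
2. 233.236ms @ 4/7 + 233.236ms (4/7)
3. 466.472ms @ 8/7 + 233.236ms (4/7)
4. 699.708ms @ 12/7 + 116.618ms (2/7)
5. 816.327ms @ 2 + 116.618ms (2/7)
6. 932.945ms @ 16/7 + 233.236ms (4/7)
7. 1166.181ms @ 20/7 + 233.236ms (4/7)
8. 1399.417ms @ 24/7 + 116.618ms (2/7)
9. 1516.035ms @ 26/7 + 116.618ms (2/7)
10. 1632.653ms @ 4 + 233.236ms (4/7)
11. 1865.889ms @ 32/7 + 233.236ms (4/7)
12. 2099.125ms @ 36/7 + 233.236ms (4/7)
13. 2332.362ms @ 40/7 + 233.236ms (4/7)
14. 2565.598ms @ 44/7 + 233.236ms (4/7)
15. 2798.834ms @ 48/7 + 233.236ms (4/7)
16. 3032.07ms @ 52/7 + 233.236ms (4/7)
17. 3265.306ms @ 8 + 612.245ms (3/2)
18. 3877.551ms @ 19/2 + 612.245ms (3/2)
19. 4489.796ms @ 11 + 81.633ms (1/5)
20. 4571.429ms @ 56/5 + 81.633ms (1/5)
21. 4653.061ms @ 57/5 + 81.633ms (1/5)
22. 4734.694ms @ 58/5 + 81.633ms (1/5)
23. 4816.327ms @ 59/5 + 81.633ms (1/5)
24. 4897.959ms @ 12 + 233.236ms (4/7)
25. 5131.195ms @ 88/7 + 233.236ms (4/7)
26. 5364.431ms @ 92/7 + 233.236ms (4/7)
27. 5597.668ms @ 96/7 + 233.236ms (4/7)
28. 5830.904ms @ 100/7 + 233.236ms (4/7)
29. 6064.14ms @ 104/7 + 233.236ms (4/7)
30. 6297.376ms @ 108/7 + 233.236ms (4/7)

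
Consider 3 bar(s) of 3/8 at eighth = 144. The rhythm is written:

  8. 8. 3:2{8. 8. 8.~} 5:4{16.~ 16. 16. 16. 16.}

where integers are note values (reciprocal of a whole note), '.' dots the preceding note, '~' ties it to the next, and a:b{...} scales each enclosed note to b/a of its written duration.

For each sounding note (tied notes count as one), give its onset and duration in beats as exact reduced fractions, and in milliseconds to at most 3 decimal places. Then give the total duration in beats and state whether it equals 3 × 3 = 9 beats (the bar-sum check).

1) 0.0ms=0b +625.0ms=3/2b
2) 625.0ms=3/2b +625.0ms=3/2b
3) 1250.0ms=3b +416.667ms=1b
4) 1666.667ms=4b +416.667ms=1b
5) 2083.333ms=5b +916.667ms=11/5b
6) 3000.0ms=36/5b +250.0ms=3/5b
7) 3250.0ms=39/5b +250.0ms=3/5b
8) 3500.0ms=42/5b +250.0ms=3/5b
Σ=9b of 9 (144bpm 3/8) — PASS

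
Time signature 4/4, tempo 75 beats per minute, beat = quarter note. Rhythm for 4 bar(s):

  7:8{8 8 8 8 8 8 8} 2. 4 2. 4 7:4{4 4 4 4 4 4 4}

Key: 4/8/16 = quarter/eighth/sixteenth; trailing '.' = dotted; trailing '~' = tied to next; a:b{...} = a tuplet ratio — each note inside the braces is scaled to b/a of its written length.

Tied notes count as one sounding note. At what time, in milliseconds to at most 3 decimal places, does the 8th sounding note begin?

1. 0.0ms @ 0 + 457.143ms (4/7)
2. 457.143ms @ 4/7 + 457.143ms (4/7)
3. 914.286ms @ 8/7 + 457.143ms (4/7)
4. 1371.429ms @ 12/7 + 457.143ms (4/7)
5. 1828.571ms @ 16/7 + 457.143ms (4/7)
6. 2285.714ms @ 20/7 + 457.143ms (4/7)
7. 2742.857ms @ 24/7 + 457.143ms (4/7)
8. 3200.0ms @ 4 + 2400.0ms (3)
9. 5600.0ms @ 7 + 800.0ms (1)
10. 6400.0ms @ 8 + 2400.0ms (3)
11. 8800.0ms @ 11 + 800.0ms (1)
12. 9600.0ms @ 12 + 457.143ms (4/7)
13. 10057.143ms @ 88/7 + 457.143ms (4/7)
14. 10514.286ms @ 92/7 + 457.143ms (4/7)
15. 10971.429ms @ 96/7 + 457.143ms (4/7)
16. 11428.571ms @ 100/7 + 457.143ms (4/7)
17. 11885.714ms @ 104/7 + 457.143ms (4/7)
18. 12342.857ms @ 108/7 + 457.143ms (4/7)

note 8 onset = 4b = 3200.0ms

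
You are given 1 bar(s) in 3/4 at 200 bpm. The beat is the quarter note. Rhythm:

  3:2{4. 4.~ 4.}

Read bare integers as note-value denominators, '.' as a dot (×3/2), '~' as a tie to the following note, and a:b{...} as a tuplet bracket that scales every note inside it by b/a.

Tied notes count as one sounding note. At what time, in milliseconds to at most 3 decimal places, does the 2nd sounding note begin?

note 2 onset = 1b = 300.0ms

1. 0.0ms @ 0 + 300.0ms (1)
2. 300.0ms @ 1 + 600.0ms (2)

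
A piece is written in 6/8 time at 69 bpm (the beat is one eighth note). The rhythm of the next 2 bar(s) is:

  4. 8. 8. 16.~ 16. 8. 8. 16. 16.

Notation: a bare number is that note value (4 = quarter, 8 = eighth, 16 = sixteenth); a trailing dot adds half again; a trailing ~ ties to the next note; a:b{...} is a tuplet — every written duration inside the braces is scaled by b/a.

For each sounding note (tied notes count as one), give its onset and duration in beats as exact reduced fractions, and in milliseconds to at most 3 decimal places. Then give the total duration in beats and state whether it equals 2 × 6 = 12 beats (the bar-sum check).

1) 0.0ms=0b +2608.696ms=3b
2) 2608.696ms=3b +1304.348ms=3/2b
3) 3913.043ms=9/2b +1304.348ms=3/2b
4) 5217.391ms=6b +1304.348ms=3/2b
5) 6521.739ms=15/2b +1304.348ms=3/2b
6) 7826.087ms=9b +1304.348ms=3/2b
7) 9130.435ms=21/2b +652.174ms=3/4b
8) 9782.609ms=45/4b +652.174ms=3/4b
Σ=12b of 12 (69bpm 6/8) — PASS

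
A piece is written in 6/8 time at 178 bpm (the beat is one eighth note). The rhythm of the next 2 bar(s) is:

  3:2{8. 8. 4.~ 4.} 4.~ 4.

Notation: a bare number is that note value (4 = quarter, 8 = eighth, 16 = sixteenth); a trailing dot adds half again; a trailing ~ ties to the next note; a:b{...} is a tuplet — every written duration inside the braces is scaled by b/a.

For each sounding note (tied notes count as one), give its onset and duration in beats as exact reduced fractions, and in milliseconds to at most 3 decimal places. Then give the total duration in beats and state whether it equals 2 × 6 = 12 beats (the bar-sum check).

1) 0.0ms=0b +337.079ms=1b
2) 337.079ms=1b +337.079ms=1b
3) 674.157ms=2b +1348.315ms=4b
4) 2022.472ms=6b +2022.472ms=6b
Σ=12b of 12 (178bpm 6/8) — PASS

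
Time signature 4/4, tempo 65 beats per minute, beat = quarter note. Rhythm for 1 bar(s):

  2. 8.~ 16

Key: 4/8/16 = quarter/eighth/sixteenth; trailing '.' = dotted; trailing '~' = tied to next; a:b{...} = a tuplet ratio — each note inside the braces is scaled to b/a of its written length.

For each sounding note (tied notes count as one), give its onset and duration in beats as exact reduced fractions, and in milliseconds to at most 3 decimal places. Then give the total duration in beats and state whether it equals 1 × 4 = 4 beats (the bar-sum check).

1) 0.0ms=0b +2769.231ms=3b
2) 2769.231ms=3b +923.077ms=1b
Σ=4b of 4 (65bpm 4/4) — PASS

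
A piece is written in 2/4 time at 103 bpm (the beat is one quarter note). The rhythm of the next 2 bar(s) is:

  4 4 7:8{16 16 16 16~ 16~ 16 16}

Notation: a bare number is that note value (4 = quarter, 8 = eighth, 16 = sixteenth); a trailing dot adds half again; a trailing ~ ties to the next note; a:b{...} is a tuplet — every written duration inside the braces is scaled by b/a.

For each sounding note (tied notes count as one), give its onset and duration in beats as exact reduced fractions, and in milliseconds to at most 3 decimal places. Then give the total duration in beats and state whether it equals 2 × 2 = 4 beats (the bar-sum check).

1) 0.0ms=0b +582.524ms=1b
2) 582.524ms=1b +582.524ms=1b
3) 1165.049ms=2b +166.436ms=2/7b
4) 1331.484ms=16/7b +166.436ms=2/7b
5) 1497.92ms=18/7b +166.436ms=2/7b
6) 1664.355ms=20/7b +499.307ms=6/7b
7) 2163.662ms=26/7b +166.436ms=2/7b
Σ=4b of 4 (103bpm 2/4) — PASS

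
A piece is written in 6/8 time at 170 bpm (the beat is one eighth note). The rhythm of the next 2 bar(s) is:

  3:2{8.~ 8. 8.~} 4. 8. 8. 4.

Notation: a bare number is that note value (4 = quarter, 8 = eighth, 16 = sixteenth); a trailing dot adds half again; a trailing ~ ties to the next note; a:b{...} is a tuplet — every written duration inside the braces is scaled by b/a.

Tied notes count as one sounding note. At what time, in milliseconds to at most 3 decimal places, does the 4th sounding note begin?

1. 0.0ms @ 0 + 705.882ms (2)
2. 705.882ms @ 2 + 1411.765ms (4)
3. 2117.647ms @ 6 + 529.412ms (3/2)
4. 2647.059ms @ 15/2 + 529.412ms (3/2)
5. 3176.471ms @ 9 + 1058.824ms (3)

note 4 onset = 15/2b = 2647.059ms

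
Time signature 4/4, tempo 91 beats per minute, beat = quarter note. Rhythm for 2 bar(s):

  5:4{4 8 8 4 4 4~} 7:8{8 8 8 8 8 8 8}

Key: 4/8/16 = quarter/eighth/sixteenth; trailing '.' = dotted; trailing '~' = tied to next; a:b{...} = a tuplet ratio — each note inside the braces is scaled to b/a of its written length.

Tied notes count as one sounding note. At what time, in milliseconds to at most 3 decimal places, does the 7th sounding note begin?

1. 0.0ms @ 0 + 527.473ms (4/5)
2. 527.473ms @ 4/5 + 263.736ms (2/5)
3. 791.209ms @ 6/5 + 263.736ms (2/5)
4. 1054.945ms @ 8/5 + 527.473ms (4/5)
5. 1582.418ms @ 12/5 + 527.473ms (4/5)
6. 2109.89ms @ 16/5 + 904.239ms (48/35)
7. 3014.129ms @ 32/7 + 376.766ms (4/7)
8. 3390.895ms @ 36/7 + 376.766ms (4/7)
9. 3767.661ms @ 40/7 + 376.766ms (4/7)
10. 4144.427ms @ 44/7 + 376.766ms (4/7)
11. 4521.193ms @ 48/7 + 376.766ms (4/7)
12. 4897.959ms @ 52/7 + 376.766ms (4/7)

note 7 onset = 32/7b = 3014.129ms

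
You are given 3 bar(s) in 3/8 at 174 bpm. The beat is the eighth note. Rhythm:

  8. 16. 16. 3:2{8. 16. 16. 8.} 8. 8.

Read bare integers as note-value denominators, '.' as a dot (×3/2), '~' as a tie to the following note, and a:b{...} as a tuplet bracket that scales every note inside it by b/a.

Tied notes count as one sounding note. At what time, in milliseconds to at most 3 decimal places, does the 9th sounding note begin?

note 9 onset = 15/2b = 2586.207ms

1. 0.0ms @ 0 + 517.241ms (3/2)
2. 517.241ms @ 3/2 + 258.621ms (3/4)
3. 775.862ms @ 9/4 + 258.621ms (3/4)
4. 1034.483ms @ 3 + 344.828ms (1)
5. 1379.31ms @ 4 + 172.414ms (1/2)
6. 1551.724ms @ 9/2 + 172.414ms (1/2)
7. 1724.138ms @ 5 + 344.828ms (1)
8. 2068.966ms @ 6 + 517.241ms (3/2)
9. 2586.207ms @ 15/2 + 517.241ms (3/2)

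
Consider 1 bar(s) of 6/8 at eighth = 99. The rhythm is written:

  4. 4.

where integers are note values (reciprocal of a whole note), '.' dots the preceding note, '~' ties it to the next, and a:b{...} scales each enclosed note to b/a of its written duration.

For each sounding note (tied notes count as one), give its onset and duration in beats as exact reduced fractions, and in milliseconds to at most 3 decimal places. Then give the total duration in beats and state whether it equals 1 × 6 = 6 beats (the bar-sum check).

1) 0.0ms=0b +1818.182ms=3b
2) 1818.182ms=3b +1818.182ms=3b
Σ=6b of 6 (99bpm 6/8) — PASS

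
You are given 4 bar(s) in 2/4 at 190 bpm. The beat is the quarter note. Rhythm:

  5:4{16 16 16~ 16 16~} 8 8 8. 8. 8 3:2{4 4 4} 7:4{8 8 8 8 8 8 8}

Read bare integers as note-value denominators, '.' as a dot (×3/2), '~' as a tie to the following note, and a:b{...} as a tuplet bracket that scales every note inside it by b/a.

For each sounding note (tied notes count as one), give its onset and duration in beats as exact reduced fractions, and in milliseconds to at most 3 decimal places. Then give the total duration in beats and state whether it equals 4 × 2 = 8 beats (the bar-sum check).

1) 0.0ms=0b +63.158ms=1/5b
2) 63.158ms=1/5b +63.158ms=1/5b
3) 126.316ms=2/5b +126.316ms=2/5b
4) 252.632ms=4/5b +221.053ms=7/10b
5) 473.684ms=3/2b +157.895ms=1/2b
6) 631.579ms=2b +236.842ms=3/4b
7) 868.421ms=11/4b +236.842ms=3/4b
8) 1105.263ms=7/2b +157.895ms=1/2b
9) 1263.158ms=4b +210.526ms=2/3b
10) 1473.684ms=14/3b +210.526ms=2/3b
11) 1684.211ms=16/3b +210.526ms=2/3b
12) 1894.737ms=6b +90.226ms=2/7b
13) 1984.962ms=44/7b +90.226ms=2/7b
14) 2075.188ms=46/7b +90.226ms=2/7b
15) 2165.414ms=48/7b +90.226ms=2/7b
16) 2255.639ms=50/7b +90.226ms=2/7b
17) 2345.865ms=52/7b +90.226ms=2/7b
18) 2436.09ms=54/7b +90.226ms=2/7b
Σ=8b of 8 (190bpm 2/4) — PASS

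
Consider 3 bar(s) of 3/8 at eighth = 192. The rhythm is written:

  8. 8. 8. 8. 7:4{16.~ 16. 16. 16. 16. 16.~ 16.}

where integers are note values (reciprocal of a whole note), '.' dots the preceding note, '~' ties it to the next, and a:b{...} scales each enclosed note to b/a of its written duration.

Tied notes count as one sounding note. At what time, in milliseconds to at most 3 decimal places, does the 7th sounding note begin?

note 7 onset = 51/7b = 2276.786ms

1. 0.0ms @ 0 + 468.75ms (3/2)
2. 468.75ms @ 3/2 + 468.75ms (3/2)
3. 937.5ms @ 3 + 468.75ms (3/2)
4. 1406.25ms @ 9/2 + 468.75ms (3/2)
5. 1875.0ms @ 6 + 267.857ms (6/7)
6. 2142.857ms @ 48/7 + 133.929ms (3/7)
7. 2276.786ms @ 51/7 + 133.929ms (3/7)
8. 2410.714ms @ 54/7 + 133.929ms (3/7)
9. 2544.643ms @ 57/7 + 267.857ms (6/7)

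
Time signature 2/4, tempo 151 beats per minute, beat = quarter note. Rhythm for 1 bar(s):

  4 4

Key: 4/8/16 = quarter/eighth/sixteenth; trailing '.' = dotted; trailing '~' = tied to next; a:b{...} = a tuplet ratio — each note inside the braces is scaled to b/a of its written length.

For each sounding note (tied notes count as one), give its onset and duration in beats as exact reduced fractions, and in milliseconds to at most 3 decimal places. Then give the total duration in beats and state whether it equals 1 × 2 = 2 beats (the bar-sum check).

1) 0.0ms=0b +397.351ms=1b
2) 397.351ms=1b +397.351ms=1b
Σ=2b of 2 (151bpm 2/4) — PASS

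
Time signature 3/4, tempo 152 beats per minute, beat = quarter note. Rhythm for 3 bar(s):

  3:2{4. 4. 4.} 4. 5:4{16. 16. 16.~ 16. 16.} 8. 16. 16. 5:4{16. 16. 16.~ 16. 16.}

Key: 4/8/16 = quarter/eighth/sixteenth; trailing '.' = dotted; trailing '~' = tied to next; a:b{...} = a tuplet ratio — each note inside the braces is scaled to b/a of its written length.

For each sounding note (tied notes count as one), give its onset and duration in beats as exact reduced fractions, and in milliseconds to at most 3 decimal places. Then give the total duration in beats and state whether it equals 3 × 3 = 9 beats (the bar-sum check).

1) 0.0ms=0b +394.737ms=1b
2) 394.737ms=1b +394.737ms=1b
3) 789.474ms=2b +394.737ms=1b
4) 1184.211ms=3b +592.105ms=3/2b
5) 1776.316ms=9/2b +118.421ms=3/10b
6) 1894.737ms=24/5b +118.421ms=3/10b
7) 2013.158ms=51/10b +236.842ms=3/5b
8) 2250.0ms=57/10b +118.421ms=3/10b
9) 2368.421ms=6b +296.053ms=3/4b
10) 2664.474ms=27/4b +148.026ms=3/8b
11) 2812.5ms=57/8b +148.026ms=3/8b
12) 2960.526ms=15/2b +118.421ms=3/10b
13) 3078.947ms=39/5b +118.421ms=3/10b
14) 3197.368ms=81/10b +236.842ms=3/5b
15) 3434.211ms=87/10b +118.421ms=3/10b
Σ=9b of 9 (152bpm 3/4) — PASS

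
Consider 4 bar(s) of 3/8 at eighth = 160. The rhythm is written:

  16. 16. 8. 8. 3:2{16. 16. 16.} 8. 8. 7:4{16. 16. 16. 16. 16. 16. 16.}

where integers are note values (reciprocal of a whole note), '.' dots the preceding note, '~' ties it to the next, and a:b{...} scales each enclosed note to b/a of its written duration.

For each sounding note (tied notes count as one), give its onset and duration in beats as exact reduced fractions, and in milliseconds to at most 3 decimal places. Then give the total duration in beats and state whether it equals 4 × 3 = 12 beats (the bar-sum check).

1) 0.0ms=0b +281.25ms=3/4b
2) 281.25ms=3/4b +281.25ms=3/4b
3) 562.5ms=3/2b +562.5ms=3/2b
4) 1125.0ms=3b +562.5ms=3/2b
5) 1687.5ms=9/2b +187.5ms=1/2b
6) 1875.0ms=5b +187.5ms=1/2b
7) 2062.5ms=11/2b +187.5ms=1/2b
8) 2250.0ms=6b +562.5ms=3/2b
9) 2812.5ms=15/2b +562.5ms=3/2b
10) 3375.0ms=9b +160.714ms=3/7b
11) 3535.714ms=66/7b +160.714ms=3/7b
12) 3696.429ms=69/7b +160.714ms=3/7b
13) 3857.143ms=72/7b +160.714ms=3/7b
14) 4017.857ms=75/7b +160.714ms=3/7b
15) 4178.571ms=78/7b +160.714ms=3/7b
16) 4339.286ms=81/7b +160.714ms=3/7b
Σ=12b of 12 (160bpm 3/8) — PASS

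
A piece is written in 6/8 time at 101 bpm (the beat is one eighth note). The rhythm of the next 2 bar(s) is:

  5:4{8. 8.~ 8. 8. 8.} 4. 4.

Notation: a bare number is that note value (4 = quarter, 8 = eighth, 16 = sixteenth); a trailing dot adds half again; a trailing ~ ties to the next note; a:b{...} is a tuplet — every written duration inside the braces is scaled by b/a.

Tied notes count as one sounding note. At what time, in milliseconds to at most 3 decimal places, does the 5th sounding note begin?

note 5 onset = 6b = 3564.356ms

1. 0.0ms @ 0 + 712.871ms (6/5)
2. 712.871ms @ 6/5 + 1425.743ms (12/5)
3. 2138.614ms @ 18/5 + 712.871ms (6/5)
4. 2851.485ms @ 24/5 + 712.871ms (6/5)
5. 3564.356ms @ 6 + 1782.178ms (3)
6. 5346.535ms @ 9 + 1782.178ms (3)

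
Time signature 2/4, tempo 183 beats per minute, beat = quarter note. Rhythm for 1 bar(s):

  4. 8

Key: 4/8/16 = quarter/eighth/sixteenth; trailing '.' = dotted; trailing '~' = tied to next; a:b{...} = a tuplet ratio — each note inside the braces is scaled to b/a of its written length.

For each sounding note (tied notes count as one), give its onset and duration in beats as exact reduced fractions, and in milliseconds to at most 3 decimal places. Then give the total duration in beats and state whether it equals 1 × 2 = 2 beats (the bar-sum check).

1) 0.0ms=0b +491.803ms=3/2b
2) 491.803ms=3/2b +163.934ms=1/2b
Σ=2b of 2 (183bpm 2/4) — PASS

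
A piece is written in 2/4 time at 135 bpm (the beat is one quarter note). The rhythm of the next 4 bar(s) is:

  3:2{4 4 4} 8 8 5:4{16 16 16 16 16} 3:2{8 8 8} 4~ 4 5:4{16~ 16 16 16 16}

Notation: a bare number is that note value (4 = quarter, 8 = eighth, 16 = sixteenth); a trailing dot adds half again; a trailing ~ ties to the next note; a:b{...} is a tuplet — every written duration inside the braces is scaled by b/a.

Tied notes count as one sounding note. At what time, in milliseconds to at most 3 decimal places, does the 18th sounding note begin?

1. 0.0ms @ 0 + 296.296ms (2/3)
2. 296.296ms @ 2/3 + 296.296ms (2/3)
3. 592.593ms @ 4/3 + 296.296ms (2/3)
4. 888.889ms @ 2 + 222.222ms (1/2)
5. 1111.111ms @ 5/2 + 222.222ms (1/2)
6. 1333.333ms @ 3 + 88.889ms (1/5)
7. 1422.222ms @ 16/5 + 88.889ms (1/5)
8. 1511.111ms @ 17/5 + 88.889ms (1/5)
9. 1600.0ms @ 18/5 + 88.889ms (1/5)
10. 1688.889ms @ 19/5 + 88.889ms (1/5)
11. 1777.778ms @ 4 + 148.148ms (1/3)
12. 1925.926ms @ 13/3 + 148.148ms (1/3)
13. 2074.074ms @ 14/3 + 148.148ms (1/3)
14. 2222.222ms @ 5 + 888.889ms (2)
15. 3111.111ms @ 7 + 177.778ms (2/5)
16. 3288.889ms @ 37/5 + 88.889ms (1/5)
17. 3377.778ms @ 38/5 + 88.889ms (1/5)
18. 3466.667ms @ 39/5 + 88.889ms (1/5)

note 18 onset = 39/5b = 3466.667ms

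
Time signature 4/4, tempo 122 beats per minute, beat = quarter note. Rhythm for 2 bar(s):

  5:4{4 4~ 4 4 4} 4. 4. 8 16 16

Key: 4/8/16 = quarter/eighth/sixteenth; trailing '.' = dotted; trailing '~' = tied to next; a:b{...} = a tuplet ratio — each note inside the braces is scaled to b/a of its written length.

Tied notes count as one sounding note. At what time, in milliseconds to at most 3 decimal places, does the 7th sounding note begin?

1. 0.0ms @ 0 + 393.443ms (4/5)
2. 393.443ms @ 4/5 + 786.885ms (8/5)
3. 1180.328ms @ 12/5 + 393.443ms (4/5)
4. 1573.77ms @ 16/5 + 393.443ms (4/5)
5. 1967.213ms @ 4 + 737.705ms (3/2)
6. 2704.918ms @ 11/2 + 737.705ms (3/2)
7. 3442.623ms @ 7 + 245.902ms (1/2)
8. 3688.525ms @ 15/2 + 122.951ms (1/4)
9. 3811.475ms @ 31/4 + 122.951ms (1/4)

note 7 onset = 7b = 3442.623ms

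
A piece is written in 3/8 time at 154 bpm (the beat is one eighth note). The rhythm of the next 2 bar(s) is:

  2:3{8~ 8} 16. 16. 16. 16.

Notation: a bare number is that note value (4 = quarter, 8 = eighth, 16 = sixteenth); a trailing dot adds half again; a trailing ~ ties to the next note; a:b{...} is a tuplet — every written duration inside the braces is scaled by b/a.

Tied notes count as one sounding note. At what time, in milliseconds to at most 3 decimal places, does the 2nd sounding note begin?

1. 0.0ms @ 0 + 1168.831ms (3)
2. 1168.831ms @ 3 + 292.208ms (3/4)
3. 1461.039ms @ 15/4 + 292.208ms (3/4)
4. 1753.247ms @ 9/2 + 292.208ms (3/4)
5. 2045.455ms @ 21/4 + 292.208ms (3/4)

note 2 onset = 3b = 1168.831ms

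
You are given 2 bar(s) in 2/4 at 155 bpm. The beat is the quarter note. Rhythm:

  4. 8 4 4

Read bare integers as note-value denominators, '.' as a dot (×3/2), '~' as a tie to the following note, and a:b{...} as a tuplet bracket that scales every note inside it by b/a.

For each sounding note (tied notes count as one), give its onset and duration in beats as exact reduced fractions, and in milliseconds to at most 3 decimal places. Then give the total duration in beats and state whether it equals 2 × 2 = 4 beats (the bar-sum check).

1) 0.0ms=0b +580.645ms=3/2b
2) 580.645ms=3/2b +193.548ms=1/2b
3) 774.194ms=2b +387.097ms=1b
4) 1161.29ms=3b +387.097ms=1b
Σ=4b of 4 (155bpm 2/4) — PASS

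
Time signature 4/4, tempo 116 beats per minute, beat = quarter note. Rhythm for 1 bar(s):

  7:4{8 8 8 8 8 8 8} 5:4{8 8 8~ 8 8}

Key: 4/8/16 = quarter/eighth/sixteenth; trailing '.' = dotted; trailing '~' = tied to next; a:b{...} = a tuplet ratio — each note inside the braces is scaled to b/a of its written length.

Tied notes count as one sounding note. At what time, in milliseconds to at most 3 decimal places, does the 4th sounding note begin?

1. 0.0ms @ 0 + 147.783ms (2/7)
2. 147.783ms @ 2/7 + 147.783ms (2/7)
3. 295.567ms @ 4/7 + 147.783ms (2/7)
4. 443.35ms @ 6/7 + 147.783ms (2/7)
5. 591.133ms @ 8/7 + 147.783ms (2/7)
6. 738.916ms @ 10/7 + 147.783ms (2/7)
7. 886.7ms @ 12/7 + 147.783ms (2/7)
8. 1034.483ms @ 2 + 206.897ms (2/5)
9. 1241.379ms @ 12/5 + 206.897ms (2/5)
10. 1448.276ms @ 14/5 + 413.793ms (4/5)
11. 1862.069ms @ 18/5 + 206.897ms (2/5)

note 4 onset = 6/7b = 443.35ms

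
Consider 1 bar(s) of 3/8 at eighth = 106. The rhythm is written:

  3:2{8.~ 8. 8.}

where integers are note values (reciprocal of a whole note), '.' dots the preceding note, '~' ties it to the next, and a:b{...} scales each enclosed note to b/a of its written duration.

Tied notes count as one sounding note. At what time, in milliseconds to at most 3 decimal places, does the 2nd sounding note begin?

1. 0.0ms @ 0 + 1132.075ms (2)
2. 1132.075ms @ 2 + 566.038ms (1)

note 2 onset = 2b = 1132.075ms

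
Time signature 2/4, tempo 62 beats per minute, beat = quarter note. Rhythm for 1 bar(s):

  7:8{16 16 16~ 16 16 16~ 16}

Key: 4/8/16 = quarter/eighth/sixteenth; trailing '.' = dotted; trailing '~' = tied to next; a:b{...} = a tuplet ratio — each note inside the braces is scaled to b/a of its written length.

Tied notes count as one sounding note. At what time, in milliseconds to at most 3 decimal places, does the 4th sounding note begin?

note 4 onset = 8/7b = 1105.991ms

1. 0.0ms @ 0 + 276.498ms (2/7)
2. 276.498ms @ 2/7 + 276.498ms (2/7)
3. 552.995ms @ 4/7 + 552.995ms (4/7)
4. 1105.991ms @ 8/7 + 276.498ms (2/7)
5. 1382.488ms @ 10/7 + 552.995ms (4/7)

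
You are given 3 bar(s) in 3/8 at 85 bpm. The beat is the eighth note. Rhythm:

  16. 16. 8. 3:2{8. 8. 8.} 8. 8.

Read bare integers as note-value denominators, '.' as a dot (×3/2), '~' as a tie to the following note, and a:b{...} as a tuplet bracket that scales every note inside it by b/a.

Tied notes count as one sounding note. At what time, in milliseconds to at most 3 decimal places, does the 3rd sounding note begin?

1. 0.0ms @ 0 + 529.412ms (3/4)
2. 529.412ms @ 3/4 + 529.412ms (3/4)
3. 1058.824ms @ 3/2 + 1058.824ms (3/2)
4. 2117.647ms @ 3 + 705.882ms (1)
5. 2823.529ms @ 4 + 705.882ms (1)
6. 3529.412ms @ 5 + 705.882ms (1)
7. 4235.294ms @ 6 + 1058.824ms (3/2)
8. 5294.118ms @ 15/2 + 1058.824ms (3/2)

note 3 onset = 3/2b = 1058.824ms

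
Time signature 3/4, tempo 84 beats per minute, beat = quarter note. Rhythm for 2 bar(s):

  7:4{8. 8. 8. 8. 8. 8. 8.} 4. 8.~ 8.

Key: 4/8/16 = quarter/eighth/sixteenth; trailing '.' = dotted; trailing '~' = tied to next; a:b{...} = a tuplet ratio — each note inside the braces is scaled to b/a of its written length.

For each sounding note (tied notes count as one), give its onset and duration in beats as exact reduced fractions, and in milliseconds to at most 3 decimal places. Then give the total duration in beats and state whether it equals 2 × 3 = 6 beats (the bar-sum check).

1) 0.0ms=0b +306.122ms=3/7b
2) 306.122ms=3/7b +306.122ms=3/7b
3) 612.245ms=6/7b +306.122ms=3/7b
4) 918.367ms=9/7b +306.122ms=3/7b
5) 1224.49ms=12/7b +306.122ms=3/7b
6) 1530.612ms=15/7b +306.122ms=3/7b
7) 1836.735ms=18/7b +306.122ms=3/7b
8) 2142.857ms=3b +1071.429ms=3/2b
9) 3214.286ms=9/2b +1071.429ms=3/2b
Σ=6b of 6 (84bpm 3/4) — PASS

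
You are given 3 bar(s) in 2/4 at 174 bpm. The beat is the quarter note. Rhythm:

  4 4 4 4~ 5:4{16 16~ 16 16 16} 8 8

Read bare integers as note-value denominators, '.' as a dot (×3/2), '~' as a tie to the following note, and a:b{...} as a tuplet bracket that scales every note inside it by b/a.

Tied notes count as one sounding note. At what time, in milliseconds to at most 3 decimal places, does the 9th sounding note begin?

note 9 onset = 11/2b = 1896.552ms

1. 0.0ms @ 0 + 344.828ms (1)
2. 344.828ms @ 1 + 344.828ms (1)
3. 689.655ms @ 2 + 344.828ms (1)
4. 1034.483ms @ 3 + 413.793ms (6/5)
5. 1448.276ms @ 21/5 + 137.931ms (2/5)
6. 1586.207ms @ 23/5 + 68.966ms (1/5)
7. 1655.172ms @ 24/5 + 68.966ms (1/5)
8. 1724.138ms @ 5 + 172.414ms (1/2)
9. 1896.552ms @ 11/2 + 172.414ms (1/2)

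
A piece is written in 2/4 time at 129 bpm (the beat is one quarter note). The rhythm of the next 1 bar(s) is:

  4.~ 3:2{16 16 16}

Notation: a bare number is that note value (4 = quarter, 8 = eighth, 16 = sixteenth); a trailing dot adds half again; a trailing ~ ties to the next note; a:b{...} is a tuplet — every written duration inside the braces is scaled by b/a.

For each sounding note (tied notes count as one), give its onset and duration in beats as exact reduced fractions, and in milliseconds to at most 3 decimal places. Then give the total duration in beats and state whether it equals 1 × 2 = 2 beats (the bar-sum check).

1) 0.0ms=0b +775.194ms=5/3b
2) 775.194ms=5/3b +77.519ms=1/6b
3) 852.713ms=11/6b +77.519ms=1/6b
Σ=2b of 2 (129bpm 2/4) — PASS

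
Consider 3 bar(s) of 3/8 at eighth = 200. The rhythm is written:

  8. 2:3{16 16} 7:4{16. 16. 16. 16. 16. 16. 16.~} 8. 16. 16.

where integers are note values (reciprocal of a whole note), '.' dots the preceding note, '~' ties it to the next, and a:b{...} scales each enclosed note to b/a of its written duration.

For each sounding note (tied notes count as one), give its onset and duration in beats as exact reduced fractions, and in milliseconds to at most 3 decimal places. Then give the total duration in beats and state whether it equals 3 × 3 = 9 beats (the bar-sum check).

1) 0.0ms=0b +450.0ms=3/2b
2) 450.0ms=3/2b +225.0ms=3/4b
3) 675.0ms=9/4b +225.0ms=3/4b
4) 900.0ms=3b +128.571ms=3/7b
5) 1028.571ms=24/7b +128.571ms=3/7b
6) 1157.143ms=27/7b +128.571ms=3/7b
7) 1285.714ms=30/7b +128.571ms=3/7b
8) 1414.286ms=33/7b +128.571ms=3/7b
9) 1542.857ms=36/7b +128.571ms=3/7b
10) 1671.429ms=39/7b +578.571ms=27/14b
11) 2250.0ms=15/2b +225.0ms=3/4b
12) 2475.0ms=33/4b +225.0ms=3/4b
Σ=9b of 9 (200bpm 3/8) — PASS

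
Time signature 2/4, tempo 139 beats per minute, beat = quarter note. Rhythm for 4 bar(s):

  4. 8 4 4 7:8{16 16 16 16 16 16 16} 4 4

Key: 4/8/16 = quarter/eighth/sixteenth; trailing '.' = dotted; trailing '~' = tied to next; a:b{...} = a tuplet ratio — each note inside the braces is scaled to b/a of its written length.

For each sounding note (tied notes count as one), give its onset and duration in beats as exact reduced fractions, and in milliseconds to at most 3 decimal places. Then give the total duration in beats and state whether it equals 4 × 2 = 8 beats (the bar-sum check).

1) 0.0ms=0b +647.482ms=3/2b
2) 647.482ms=3/2b +215.827ms=1/2b
3) 863.309ms=2b +431.655ms=1b
4) 1294.964ms=3b +431.655ms=1b
5) 1726.619ms=4b +123.33ms=2/7b
6) 1849.949ms=30/7b +123.33ms=2/7b
7) 1973.279ms=32/7b +123.33ms=2/7b
8) 2096.608ms=34/7b +123.33ms=2/7b
9) 2219.938ms=36/7b +123.33ms=2/7b
10) 2343.268ms=38/7b +123.33ms=2/7b
11) 2466.598ms=40/7b +123.33ms=2/7b
12) 2589.928ms=6b +431.655ms=1b
13) 3021.583ms=7b +431.655ms=1b
Σ=8b of 8 (139bpm 2/4) — PASS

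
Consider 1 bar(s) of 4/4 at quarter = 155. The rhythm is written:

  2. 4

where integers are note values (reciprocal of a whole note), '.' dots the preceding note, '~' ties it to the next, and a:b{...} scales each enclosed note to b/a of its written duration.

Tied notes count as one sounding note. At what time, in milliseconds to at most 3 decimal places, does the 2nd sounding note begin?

note 2 onset = 3b = 1161.29ms

1. 0.0ms @ 0 + 1161.29ms (3)
2. 1161.29ms @ 3 + 387.097ms (1)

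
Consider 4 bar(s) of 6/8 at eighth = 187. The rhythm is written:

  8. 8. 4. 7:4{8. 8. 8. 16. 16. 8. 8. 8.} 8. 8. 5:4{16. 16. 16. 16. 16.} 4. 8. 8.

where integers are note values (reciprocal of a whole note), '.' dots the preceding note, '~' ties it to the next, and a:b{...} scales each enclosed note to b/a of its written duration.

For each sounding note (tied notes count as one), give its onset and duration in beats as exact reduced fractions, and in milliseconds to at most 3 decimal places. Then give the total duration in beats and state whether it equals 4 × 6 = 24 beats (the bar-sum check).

1) 0.0ms=0b +481.283ms=3/2b
2) 481.283ms=3/2b +481.283ms=3/2b
3) 962.567ms=3b +962.567ms=3b
4) 1925.134ms=6b +275.019ms=6/7b
5) 2200.153ms=48/7b +275.019ms=6/7b
6) 2475.172ms=54/7b +275.019ms=6/7b
7) 2750.191ms=60/7b +137.51ms=3/7b
8) 2887.701ms=9b +137.51ms=3/7b
9) 3025.21ms=66/7b +275.019ms=6/7b
10) 3300.229ms=72/7b +275.019ms=6/7b
11) 3575.248ms=78/7b +275.019ms=6/7b
12) 3850.267ms=12b +481.283ms=3/2b
13) 4331.551ms=27/2b +481.283ms=3/2b
14) 4812.834ms=15b +192.513ms=3/5b
15) 5005.348ms=78/5b +192.513ms=3/5b
16) 5197.861ms=81/5b +192.513ms=3/5b
17) 5390.374ms=84/5b +192.513ms=3/5b
18) 5582.888ms=87/5b +192.513ms=3/5b
19) 5775.401ms=18b +962.567ms=3b
20) 6737.968ms=21b +481.283ms=3/2b
21) 7219.251ms=45/2b +481.283ms=3/2b
Σ=24b of 24 (187bpm 6/8) — PASS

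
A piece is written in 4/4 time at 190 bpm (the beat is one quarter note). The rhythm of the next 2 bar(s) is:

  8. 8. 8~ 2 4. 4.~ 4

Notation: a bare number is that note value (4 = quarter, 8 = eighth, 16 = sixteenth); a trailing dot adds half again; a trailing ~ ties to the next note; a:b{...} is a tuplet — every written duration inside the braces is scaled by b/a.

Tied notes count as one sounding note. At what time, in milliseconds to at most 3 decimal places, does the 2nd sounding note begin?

1. 0.0ms @ 0 + 236.842ms (3/4)
2. 236.842ms @ 3/4 + 236.842ms (3/4)
3. 473.684ms @ 3/2 + 789.474ms (5/2)
4. 1263.158ms @ 4 + 473.684ms (3/2)
5. 1736.842ms @ 11/2 + 789.474ms (5/2)

note 2 onset = 3/4b = 236.842ms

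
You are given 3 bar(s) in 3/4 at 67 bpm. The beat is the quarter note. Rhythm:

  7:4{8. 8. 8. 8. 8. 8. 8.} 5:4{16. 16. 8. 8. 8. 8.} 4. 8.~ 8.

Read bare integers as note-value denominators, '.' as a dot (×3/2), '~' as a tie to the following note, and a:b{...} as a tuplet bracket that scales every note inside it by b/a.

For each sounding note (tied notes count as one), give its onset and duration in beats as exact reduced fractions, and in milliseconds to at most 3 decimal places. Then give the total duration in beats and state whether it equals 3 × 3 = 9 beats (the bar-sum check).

1) 0.0ms=0b +383.795ms=3/7b
2) 383.795ms=3/7b +383.795ms=3/7b
3) 767.591ms=6/7b +383.795ms=3/7b
4) 1151.386ms=9/7b +383.795ms=3/7b
5) 1535.181ms=12/7b +383.795ms=3/7b
6) 1918.977ms=15/7b +383.795ms=3/7b
7) 2302.772ms=18/7b +383.795ms=3/7b
8) 2686.567ms=3b +268.657ms=3/10b
9) 2955.224ms=33/10b +268.657ms=3/10b
10) 3223.881ms=18/5b +537.313ms=3/5b
11) 3761.194ms=21/5b +537.313ms=3/5b
12) 4298.507ms=24/5b +537.313ms=3/5b
13) 4835.821ms=27/5b +537.313ms=3/5b
14) 5373.134ms=6b +1343.284ms=3/2b
15) 6716.418ms=15/2b +1343.284ms=3/2b
Σ=9b of 9 (67bpm 3/4) — PASS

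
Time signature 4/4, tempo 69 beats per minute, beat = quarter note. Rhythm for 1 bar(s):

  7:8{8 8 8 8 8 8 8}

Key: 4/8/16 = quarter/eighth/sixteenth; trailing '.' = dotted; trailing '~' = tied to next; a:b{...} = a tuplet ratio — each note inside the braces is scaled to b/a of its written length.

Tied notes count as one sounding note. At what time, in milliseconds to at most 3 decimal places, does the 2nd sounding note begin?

1. 0.0ms @ 0 + 496.894ms (4/7)
2. 496.894ms @ 4/7 + 496.894ms (4/7)
3. 993.789ms @ 8/7 + 496.894ms (4/7)
4. 1490.683ms @ 12/7 + 496.894ms (4/7)
5. 1987.578ms @ 16/7 + 496.894ms (4/7)
6. 2484.472ms @ 20/7 + 496.894ms (4/7)
7. 2981.366ms @ 24/7 + 496.894ms (4/7)

note 2 onset = 4/7b = 496.894ms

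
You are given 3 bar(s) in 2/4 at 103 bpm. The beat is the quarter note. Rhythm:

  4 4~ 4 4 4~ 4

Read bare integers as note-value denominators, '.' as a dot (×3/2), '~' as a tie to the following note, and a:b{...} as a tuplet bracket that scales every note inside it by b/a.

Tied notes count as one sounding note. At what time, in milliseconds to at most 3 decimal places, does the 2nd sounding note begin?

1. 0.0ms @ 0 + 582.524ms (1)
2. 582.524ms @ 1 + 1165.049ms (2)
3. 1747.573ms @ 3 + 582.524ms (1)
4. 2330.097ms @ 4 + 1165.049ms (2)

note 2 onset = 1b = 582.524ms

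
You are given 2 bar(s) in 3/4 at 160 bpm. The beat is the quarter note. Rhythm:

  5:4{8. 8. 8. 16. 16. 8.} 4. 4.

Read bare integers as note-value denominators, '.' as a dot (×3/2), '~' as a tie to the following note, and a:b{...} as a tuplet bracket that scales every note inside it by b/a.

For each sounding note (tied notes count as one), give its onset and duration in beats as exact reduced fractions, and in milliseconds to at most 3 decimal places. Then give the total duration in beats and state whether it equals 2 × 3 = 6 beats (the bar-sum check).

1) 0.0ms=0b +225.0ms=3/5b
2) 225.0ms=3/5b +225.0ms=3/5b
3) 450.0ms=6/5b +225.0ms=3/5b
4) 675.0ms=9/5b +112.5ms=3/10b
5) 787.5ms=21/10b +112.5ms=3/10b
6) 900.0ms=12/5b +225.0ms=3/5b
7) 1125.0ms=3b +562.5ms=3/2b
8) 1687.5ms=9/2b +562.5ms=3/2b
Σ=6b of 6 (160bpm 3/4) — PASS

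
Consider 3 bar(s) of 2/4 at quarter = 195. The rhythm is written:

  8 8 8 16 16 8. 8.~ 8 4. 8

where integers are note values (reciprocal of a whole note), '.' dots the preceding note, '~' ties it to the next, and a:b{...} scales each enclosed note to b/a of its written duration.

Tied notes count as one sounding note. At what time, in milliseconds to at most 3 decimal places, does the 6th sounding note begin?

note 6 onset = 2b = 615.385ms

1. 0.0ms @ 0 + 153.846ms (1/2)
2. 153.846ms @ 1/2 + 153.846ms (1/2)
3. 307.692ms @ 1 + 153.846ms (1/2)
4. 461.538ms @ 3/2 + 76.923ms (1/4)
5. 538.462ms @ 7/4 + 76.923ms (1/4)
6. 615.385ms @ 2 + 230.769ms (3/4)
7. 846.154ms @ 11/4 + 384.615ms (5/4)
8. 1230.769ms @ 4 + 461.538ms (3/2)
9. 1692.308ms @ 11/2 + 153.846ms (1/2)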